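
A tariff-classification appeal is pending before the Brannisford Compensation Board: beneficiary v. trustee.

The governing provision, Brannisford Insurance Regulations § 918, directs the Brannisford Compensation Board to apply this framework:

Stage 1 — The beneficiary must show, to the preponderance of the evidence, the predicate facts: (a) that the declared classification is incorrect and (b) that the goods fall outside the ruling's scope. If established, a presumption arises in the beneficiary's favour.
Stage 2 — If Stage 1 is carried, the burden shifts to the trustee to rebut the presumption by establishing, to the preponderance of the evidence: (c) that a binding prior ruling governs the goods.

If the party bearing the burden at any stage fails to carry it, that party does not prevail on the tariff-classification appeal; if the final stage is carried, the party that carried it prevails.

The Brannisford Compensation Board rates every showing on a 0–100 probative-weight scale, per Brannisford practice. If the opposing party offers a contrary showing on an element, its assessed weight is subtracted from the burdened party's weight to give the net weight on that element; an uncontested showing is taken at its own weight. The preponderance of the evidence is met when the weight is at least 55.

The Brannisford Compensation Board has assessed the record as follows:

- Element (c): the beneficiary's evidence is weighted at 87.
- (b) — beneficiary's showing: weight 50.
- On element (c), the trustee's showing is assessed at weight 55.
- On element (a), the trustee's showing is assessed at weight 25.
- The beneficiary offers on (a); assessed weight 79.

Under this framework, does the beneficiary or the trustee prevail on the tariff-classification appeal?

trustee

At Stage 1 the beneficiary must meet the preponderance of the evidence (weight is at least 55): on (a) the weight is 79 less the opposing 25 gives net 54, which does not reach 55, so (a) does not meet the standard; on (b) the weight is 50, < 55, so (b) does not meet the standard.
  Not every element is met, so the beneficiary fails to carry Stage 1.
The analysis ends at Stage 1; the trustee prevails.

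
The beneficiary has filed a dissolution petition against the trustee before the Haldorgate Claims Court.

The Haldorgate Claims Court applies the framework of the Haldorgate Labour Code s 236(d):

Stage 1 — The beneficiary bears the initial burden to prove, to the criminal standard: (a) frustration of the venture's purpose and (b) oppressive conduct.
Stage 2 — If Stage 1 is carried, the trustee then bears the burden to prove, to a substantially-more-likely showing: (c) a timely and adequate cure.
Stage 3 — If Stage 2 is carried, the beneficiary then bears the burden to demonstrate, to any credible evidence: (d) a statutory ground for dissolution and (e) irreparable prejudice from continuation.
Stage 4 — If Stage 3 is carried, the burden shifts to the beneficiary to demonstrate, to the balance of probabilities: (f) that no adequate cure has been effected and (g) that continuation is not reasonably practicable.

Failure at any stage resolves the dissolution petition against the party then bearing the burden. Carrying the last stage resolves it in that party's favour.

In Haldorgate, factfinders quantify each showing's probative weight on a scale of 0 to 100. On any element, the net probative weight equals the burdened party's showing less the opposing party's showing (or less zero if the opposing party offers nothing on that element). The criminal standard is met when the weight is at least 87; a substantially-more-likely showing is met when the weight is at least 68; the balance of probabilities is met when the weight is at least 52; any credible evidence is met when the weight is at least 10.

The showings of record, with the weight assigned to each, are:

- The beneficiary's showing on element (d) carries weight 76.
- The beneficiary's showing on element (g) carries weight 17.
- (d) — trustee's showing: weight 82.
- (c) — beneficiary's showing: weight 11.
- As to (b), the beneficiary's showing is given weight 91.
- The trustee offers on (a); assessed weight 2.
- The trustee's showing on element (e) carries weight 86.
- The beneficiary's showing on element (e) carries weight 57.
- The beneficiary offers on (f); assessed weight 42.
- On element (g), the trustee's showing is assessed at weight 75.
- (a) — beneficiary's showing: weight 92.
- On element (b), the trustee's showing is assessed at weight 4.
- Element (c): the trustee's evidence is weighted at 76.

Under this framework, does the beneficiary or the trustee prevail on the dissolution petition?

beneficiary

At Stage 1 the beneficiary must meet the criminal standard (weight is at least 87): on (a) the weight is 92 less the opposing 2 gives net 90, which does reach 87, so (a) meets the standard; on (b) the weight is 91 less the opposing 4 gives net 87, ≥ 87, so (b) meets the standard.
  All elements met. The burden passes to the trustee.
At Stage 2 the trustee must meet a substantially-more-likely showing (weight is at least 68): on (c) the weight is 76 less the opposing 11 gives net 65, < 68, so (c) does not meet the standard.
  Stage 2 not carried; the trustee fails its burden.
The analysis ends at Stage 2; the beneficiary prevails.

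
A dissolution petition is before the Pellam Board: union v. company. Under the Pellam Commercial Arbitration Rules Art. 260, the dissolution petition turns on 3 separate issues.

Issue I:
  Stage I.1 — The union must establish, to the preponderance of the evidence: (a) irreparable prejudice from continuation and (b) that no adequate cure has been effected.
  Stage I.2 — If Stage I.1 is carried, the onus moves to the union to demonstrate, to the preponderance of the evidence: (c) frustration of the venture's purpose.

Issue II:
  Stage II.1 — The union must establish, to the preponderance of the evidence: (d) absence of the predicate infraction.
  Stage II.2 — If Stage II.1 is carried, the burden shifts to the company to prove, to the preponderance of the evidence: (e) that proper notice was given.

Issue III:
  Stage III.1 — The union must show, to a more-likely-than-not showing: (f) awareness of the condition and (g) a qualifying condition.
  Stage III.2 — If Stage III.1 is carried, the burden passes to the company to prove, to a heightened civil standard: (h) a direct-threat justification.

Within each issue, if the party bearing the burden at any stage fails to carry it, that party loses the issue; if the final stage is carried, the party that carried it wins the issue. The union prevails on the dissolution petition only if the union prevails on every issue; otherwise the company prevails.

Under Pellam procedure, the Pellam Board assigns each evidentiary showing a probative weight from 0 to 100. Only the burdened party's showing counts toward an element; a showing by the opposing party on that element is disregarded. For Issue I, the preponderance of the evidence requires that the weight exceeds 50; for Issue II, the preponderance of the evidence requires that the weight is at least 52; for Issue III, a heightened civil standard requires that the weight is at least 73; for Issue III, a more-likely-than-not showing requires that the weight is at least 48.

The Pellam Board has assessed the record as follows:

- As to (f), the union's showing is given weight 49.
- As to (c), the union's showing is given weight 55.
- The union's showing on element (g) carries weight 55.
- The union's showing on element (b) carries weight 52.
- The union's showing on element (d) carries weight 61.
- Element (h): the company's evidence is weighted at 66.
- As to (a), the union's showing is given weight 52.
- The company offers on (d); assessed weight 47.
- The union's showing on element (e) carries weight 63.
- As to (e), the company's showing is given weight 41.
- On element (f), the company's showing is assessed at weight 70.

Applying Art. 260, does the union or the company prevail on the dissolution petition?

— Issue I —
Stage I.1 — burden on union; standard: the preponderance of the evidence (weight exceeds 50).
    (a): 52 > 50 [met]
    (b): 52 > 50 [met]
  All elements met. The union retains the burden for Stage I.2.
Stage I.2 — burden on union; standard: the preponderance of the evidence (weight exceeds 50).
    (c): 55 > 50 [met]
  Stage I.2 carried; the final stage is satisfied.
All stages carried — the union prevails on this issue.
— Issue II —
Stage II.1 — burden on union; standard: the preponderance of the evidence (weight is at least 52).
    (d): 61 (company's 47 disregarded) ≥ 52 [met]
  Stage II.1 is satisfied; the onus moves to the company.
Stage II.2 — burden on company; standard: the preponderance of the evidence (weight is at least 52).
    (e): 41 (union's 63 disregarded) < 52 [not met]
  The company does not carry Stage II.2.
The union prevails on this issue.
— Issue III —
Stage III.1 — burden on union; standard: a more-likely-than-not showing (weight is at least 48).
    (f): 49 (company's 70 disregarded) ≥ 48 [met]
    (g): 55 ≥ 48 [met]
  Stage III.1 carried; the burden shifts to the company.
Stage III.2 — burden on company; standard: a heightened civil standard (weight is at least 73).
    (h): 66 < 73 [not met]
  Not every element is met, so the company fails to carry Stage III.2.
So the union prevails on this issue.
Per-issue: Issue I → union; Issue II → union; Issue III → union. The union must prevail on every issue; overall, the union prevails.

union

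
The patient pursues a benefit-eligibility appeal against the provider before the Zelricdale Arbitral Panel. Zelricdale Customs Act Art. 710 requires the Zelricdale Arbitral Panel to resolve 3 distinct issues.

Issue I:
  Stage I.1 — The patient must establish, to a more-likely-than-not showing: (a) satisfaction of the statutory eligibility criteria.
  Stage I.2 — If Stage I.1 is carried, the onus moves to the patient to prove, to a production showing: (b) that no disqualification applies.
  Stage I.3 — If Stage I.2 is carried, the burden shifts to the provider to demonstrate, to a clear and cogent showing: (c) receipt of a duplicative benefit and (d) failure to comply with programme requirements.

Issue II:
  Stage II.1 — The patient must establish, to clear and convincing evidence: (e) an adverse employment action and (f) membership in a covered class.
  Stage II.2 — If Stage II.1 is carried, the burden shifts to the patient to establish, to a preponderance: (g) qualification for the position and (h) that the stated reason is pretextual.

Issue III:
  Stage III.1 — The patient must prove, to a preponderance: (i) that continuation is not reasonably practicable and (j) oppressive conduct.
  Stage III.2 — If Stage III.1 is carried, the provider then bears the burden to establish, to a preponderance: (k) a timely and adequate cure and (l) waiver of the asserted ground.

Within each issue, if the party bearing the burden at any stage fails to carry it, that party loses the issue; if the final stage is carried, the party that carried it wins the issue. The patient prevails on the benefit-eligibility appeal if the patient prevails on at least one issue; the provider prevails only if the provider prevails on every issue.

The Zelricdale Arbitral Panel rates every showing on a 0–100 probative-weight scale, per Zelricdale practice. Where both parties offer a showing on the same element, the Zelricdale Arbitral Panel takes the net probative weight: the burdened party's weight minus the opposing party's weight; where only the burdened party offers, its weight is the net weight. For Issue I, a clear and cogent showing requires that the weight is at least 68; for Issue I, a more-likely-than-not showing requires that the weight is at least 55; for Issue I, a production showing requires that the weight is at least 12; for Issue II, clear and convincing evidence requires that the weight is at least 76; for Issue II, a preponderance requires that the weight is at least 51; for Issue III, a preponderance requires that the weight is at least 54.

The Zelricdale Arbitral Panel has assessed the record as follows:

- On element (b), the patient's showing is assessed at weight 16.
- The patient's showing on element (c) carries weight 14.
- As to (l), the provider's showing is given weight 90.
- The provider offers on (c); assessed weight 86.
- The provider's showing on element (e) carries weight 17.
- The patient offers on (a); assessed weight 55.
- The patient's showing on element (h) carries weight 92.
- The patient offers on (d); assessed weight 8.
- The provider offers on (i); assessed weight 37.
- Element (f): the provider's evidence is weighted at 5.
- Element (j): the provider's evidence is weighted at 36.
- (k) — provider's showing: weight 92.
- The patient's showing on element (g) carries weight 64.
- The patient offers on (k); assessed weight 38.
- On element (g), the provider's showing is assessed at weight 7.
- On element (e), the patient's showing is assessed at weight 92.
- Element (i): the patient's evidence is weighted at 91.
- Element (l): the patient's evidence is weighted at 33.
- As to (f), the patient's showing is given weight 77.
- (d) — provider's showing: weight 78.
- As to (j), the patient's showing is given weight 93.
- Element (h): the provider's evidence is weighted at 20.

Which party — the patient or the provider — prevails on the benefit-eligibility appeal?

provider

— Issue I —
Stage I.1 (patient, a more-likely-than-not showing, weight is at least 55): (a) 55 ≥ 55 — meets.
  Stage I.1 carried; the burden remains with the patient.
Stage I.2 (patient, a production showing, weight is at least 12): (b) 16 ≥ 12 — meets.
  Stage I.2 is satisfied; the onus moves to the provider.
Stage I.3 (provider, a clear and cogent showing, weight is at least 68): (c) net 86−14=72 ≥ 68 — meets; (d) net 78−8=70 ≥ 68 — meets.
  All elements met at the final stage.
All stages carried — the provider prevails on this issue.
— Issue II —
Stage II.1 (patient, clear and convincing evidence, weight is at least 76): (e) net 92−17=75 < 76 — fails; (f) net 77−5=72 < 76 — fails.
  Stage II.1 not carried; the patient fails its burden.
So the provider prevails on this issue.
— Issue III —
Stage III.1 — burden on patient; standard: a preponderance (weight is at least 54).
    (i): 91 − 37 = 54 ≥ 54 [met]
    (j): 93 − 36 = 57 ≥ 54 [met]
  Stage III.1 is satisfied; the onus moves to the provider.
Stage III.2 — burden on provider; standard: a preponderance (weight is at least 54).
    (k): 92 − 38 = 54 ≥ 54 [met]
    (l): 90 − 33 = 57 ≥ 54 [met]
  The provider carries the last stage.
With every stage satisfied, the provider prevails on this issue.
Per-issue: Issue I → provider; Issue II → provider; Issue III → provider. The patient must prevail on at least one issue; overall, the provider prevails.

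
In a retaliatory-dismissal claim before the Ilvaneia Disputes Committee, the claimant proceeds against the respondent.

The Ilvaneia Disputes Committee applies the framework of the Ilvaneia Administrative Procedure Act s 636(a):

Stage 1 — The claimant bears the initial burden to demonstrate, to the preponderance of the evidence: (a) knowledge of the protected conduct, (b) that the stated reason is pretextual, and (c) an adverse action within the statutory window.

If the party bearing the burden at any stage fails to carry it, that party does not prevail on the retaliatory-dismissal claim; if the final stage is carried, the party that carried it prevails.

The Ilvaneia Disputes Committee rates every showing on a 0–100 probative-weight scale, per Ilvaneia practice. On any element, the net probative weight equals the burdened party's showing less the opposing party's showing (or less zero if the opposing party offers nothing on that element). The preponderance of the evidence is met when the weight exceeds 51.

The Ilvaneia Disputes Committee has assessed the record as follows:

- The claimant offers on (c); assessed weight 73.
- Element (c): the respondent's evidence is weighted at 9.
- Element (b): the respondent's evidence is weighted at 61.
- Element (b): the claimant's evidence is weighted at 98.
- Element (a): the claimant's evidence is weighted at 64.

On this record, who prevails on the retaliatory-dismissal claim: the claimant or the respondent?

Stage 1 — burden on claimant; standard: the preponderance of the evidence (weight exceeds 51).
    (a): 64 > 51 [met]
    (b): 98 − 61 = 37 ≤ 51 [not met]
    (c): 73 − 9 = 64 > 51 [met]
  Not every element is met, so the claimant fails to carry Stage 1.
The respondent prevails.

respondent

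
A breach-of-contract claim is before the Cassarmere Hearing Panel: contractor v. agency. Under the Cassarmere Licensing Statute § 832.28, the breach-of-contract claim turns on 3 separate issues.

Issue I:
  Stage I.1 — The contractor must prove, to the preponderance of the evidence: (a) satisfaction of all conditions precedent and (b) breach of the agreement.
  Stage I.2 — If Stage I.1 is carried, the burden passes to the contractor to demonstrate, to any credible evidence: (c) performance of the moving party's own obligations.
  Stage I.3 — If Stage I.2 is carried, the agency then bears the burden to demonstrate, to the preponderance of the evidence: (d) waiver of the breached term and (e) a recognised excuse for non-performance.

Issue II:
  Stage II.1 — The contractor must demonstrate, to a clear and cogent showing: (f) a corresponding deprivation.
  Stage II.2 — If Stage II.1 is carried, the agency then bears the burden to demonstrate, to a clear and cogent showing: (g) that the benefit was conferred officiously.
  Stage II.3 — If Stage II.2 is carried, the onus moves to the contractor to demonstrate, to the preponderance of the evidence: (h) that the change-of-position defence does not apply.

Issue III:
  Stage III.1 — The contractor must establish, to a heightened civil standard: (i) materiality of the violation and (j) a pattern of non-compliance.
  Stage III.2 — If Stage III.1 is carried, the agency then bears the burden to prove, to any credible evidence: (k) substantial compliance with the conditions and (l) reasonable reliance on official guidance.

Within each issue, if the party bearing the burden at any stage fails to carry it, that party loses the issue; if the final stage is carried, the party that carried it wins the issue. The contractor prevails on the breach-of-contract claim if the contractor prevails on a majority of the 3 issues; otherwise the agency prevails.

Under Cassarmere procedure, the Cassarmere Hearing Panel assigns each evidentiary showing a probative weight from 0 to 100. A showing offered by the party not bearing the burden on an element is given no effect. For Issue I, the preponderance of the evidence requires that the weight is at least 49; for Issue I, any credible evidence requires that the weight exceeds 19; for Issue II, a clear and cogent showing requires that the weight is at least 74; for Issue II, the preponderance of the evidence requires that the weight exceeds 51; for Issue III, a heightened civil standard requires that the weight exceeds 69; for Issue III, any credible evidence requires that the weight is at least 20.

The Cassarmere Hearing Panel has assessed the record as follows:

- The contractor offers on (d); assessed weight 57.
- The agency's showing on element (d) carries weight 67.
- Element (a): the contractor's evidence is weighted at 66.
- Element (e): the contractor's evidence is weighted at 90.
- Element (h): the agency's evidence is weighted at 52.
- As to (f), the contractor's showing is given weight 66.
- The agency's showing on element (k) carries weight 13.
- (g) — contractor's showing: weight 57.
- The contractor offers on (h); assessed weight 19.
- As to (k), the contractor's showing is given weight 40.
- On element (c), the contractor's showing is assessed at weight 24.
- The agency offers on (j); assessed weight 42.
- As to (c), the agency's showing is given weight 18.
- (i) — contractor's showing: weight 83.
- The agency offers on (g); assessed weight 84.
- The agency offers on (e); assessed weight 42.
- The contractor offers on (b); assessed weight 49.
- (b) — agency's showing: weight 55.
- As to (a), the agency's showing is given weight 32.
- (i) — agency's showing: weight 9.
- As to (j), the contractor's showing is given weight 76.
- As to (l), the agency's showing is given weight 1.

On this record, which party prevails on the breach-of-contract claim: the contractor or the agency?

— Issue I —
At Stage I.1 the contractor must meet the preponderance of the evidence (weight is at least 49): on (a) the weight is 66 (the agency's 32 is given no effect), which does reach 49, so (a) meets the standard; on (b) the weight is 49 (the agency's 55 is given no effect), ≥ 49, so (b) meets the standard.
  Stage I.1 is satisfied; the contractor continues to bear the burden.
At Stage I.2 the contractor must meet any credible evidence (weight exceeds 19): on (c) the weight is 24 (the agency's 18 is given no effect), > 19, so (c) meets the standard.
  Stage I.2 carried; the burden shifts to the agency.
At Stage I.3 the agency must meet the preponderance of the evidence (weight is at least 49): on (d) the weight is 67 (the contractor's 57 is given no effect), ≥ 49, so (d) meets the standard; on (e) the weight is 42 (the contractor's 90 is given no effect), < 49, so (e) does not meet the standard.
  Not every element is met, so the agency fails to carry Stage I.3.
So the contractor prevails on this issue.
— Issue II —
Stage II.1 (contractor, a clear and cogent showing, weight is at least 74): (f) 66 < 74 — fails.
  The contractor does not carry Stage II.1.
The agency prevails on this issue.
— Issue III —
Stage III.1 (contractor, a heightened civil standard, weight exceeds 69): (i) 83 (agency's 9 disregarded) > 69 — meets; (j) 76 (agency's 42 disregarded) > 69 — meets.
  Stage III.1 is satisfied; the onus moves to the agency.
Stage III.2 (agency, any credible evidence, weight is at least 20): (k) 13 (contractor's 40 disregarded) < 20 — fails; (l) 1 < 20 — fails.
  Not every element is met, so the agency fails to carry Stage III.2.
So the contractor prevails on this issue.
Per-issue: Issue I → contractor; Issue II → agency; Issue III → contractor. The contractor must prevail on a majority of issues; overall, the contractor prevails.

contractor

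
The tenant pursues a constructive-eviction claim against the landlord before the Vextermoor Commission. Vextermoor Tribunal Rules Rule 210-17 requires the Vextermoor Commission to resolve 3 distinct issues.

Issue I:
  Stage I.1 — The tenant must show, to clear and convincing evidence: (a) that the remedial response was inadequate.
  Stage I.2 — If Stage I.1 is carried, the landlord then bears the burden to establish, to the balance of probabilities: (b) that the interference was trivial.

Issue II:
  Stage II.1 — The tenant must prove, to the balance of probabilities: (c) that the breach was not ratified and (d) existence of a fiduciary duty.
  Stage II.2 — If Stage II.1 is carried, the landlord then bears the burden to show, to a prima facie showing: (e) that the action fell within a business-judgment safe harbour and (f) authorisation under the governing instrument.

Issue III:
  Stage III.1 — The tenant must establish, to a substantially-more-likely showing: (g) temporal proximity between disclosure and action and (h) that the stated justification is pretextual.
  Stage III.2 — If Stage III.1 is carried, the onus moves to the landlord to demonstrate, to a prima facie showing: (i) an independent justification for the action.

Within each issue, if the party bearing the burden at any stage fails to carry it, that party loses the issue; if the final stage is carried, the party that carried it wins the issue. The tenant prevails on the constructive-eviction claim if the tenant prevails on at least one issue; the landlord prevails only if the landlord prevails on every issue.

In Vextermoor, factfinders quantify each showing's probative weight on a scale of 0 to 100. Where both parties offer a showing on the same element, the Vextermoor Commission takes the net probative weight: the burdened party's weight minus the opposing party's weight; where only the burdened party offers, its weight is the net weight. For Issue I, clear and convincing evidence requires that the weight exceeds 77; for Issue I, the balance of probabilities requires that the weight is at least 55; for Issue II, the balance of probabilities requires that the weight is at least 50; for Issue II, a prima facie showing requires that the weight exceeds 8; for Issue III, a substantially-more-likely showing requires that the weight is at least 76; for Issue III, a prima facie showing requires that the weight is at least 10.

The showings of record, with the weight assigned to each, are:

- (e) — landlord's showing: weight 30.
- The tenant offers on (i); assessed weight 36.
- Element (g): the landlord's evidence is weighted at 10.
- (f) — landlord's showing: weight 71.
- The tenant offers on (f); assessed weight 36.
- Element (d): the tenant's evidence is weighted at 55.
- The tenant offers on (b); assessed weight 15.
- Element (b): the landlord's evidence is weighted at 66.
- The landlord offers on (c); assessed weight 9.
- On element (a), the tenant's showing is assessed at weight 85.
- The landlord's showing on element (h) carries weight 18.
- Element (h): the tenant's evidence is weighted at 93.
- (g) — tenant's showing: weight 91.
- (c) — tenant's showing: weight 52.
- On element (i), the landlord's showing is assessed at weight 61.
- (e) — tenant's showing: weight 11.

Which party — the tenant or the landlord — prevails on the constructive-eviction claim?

tenant

— Issue I —
At Stage I.1 the tenant must meet clear and convincing evidence (weight exceeds 77): on (a) the weight is 85, which does exceed 77, so (a) meets the standard.
  Stage I.1 is satisfied; the onus moves to the landlord.
At Stage I.2 the landlord must meet the balance of probabilities (weight is at least 55): on (b) the weight is 66 less the opposing 15 gives net 51, < 55, so (b) does not meet the standard.
  The landlord does not carry Stage I.2.
The analysis ends at Stage I.2; the tenant prevails on this issue.
— Issue II —
At Stage II.1 the tenant must meet the balance of probabilities (weight is at least 50): on (c) the weight is 52 less the opposing 9 gives net 43, < 50, so (c) does not meet the standard; on (d) the weight is 55, ≥ 50, so (d) meets the standard.
  Not every element is met, so the tenant fails to carry Stage II.1.
So the landlord prevails on this issue.
— Issue III —
Stage III.1 — burden on tenant; standard: a substantially-more-likely showing (weight is at least 76).
    (g): 91 − 10 = 81 ≥ 76 [met]
    (h): 93 − 18 = 75 < 76 [not met]
  The tenant does not carry Stage III.1.
The analysis ends at Stage III.1; the landlord prevails on this issue.
Per-issue: Issue I → tenant; Issue II → landlord; Issue III → landlord. The tenant must prevail on at least one issue; overall, the tenant prevails.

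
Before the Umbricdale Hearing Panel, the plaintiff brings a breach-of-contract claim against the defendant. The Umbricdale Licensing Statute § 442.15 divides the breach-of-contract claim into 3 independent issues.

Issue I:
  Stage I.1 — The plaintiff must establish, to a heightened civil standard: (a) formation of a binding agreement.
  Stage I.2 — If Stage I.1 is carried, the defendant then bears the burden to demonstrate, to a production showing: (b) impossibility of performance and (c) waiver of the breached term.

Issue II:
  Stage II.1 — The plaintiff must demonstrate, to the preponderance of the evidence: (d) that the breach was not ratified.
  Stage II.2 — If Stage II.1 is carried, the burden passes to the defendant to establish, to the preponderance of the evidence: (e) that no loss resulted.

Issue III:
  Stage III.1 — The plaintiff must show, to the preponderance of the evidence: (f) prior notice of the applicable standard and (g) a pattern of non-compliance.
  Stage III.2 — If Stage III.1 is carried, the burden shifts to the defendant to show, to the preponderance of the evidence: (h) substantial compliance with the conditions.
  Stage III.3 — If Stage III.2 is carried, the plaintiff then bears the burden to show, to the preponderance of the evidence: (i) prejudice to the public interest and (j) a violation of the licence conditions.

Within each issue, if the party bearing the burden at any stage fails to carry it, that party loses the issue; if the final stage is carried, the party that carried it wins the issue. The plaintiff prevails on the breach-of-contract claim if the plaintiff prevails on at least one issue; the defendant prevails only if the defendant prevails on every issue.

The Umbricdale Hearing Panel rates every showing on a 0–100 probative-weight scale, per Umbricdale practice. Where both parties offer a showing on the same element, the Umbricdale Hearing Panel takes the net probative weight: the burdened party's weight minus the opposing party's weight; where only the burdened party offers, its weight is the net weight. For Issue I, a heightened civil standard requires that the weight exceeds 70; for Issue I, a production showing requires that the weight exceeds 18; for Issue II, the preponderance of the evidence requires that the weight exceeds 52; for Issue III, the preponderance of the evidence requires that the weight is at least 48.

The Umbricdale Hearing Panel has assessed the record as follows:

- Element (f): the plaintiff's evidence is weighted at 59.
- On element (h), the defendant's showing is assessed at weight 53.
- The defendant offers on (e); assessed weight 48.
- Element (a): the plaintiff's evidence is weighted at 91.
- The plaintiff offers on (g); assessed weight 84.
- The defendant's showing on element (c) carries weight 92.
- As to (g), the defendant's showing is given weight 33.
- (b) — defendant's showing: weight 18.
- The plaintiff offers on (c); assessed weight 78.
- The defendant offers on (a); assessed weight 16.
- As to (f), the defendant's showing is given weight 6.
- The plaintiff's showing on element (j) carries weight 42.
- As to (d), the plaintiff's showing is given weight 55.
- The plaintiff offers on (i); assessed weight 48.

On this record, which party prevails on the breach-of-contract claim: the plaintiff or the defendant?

— Issue I —
Stage I.1 (plaintiff, a heightened civil standard, weight exceeds 70): (a) net 91−16=75 > 70 — meets.
  Stage I.1 is satisfied; the onus moves to the defendant.
Stage I.2 (defendant, a production showing, weight exceeds 18): (b) 18 ≤ 18 — fails; (c) net 92−78=14 ≤ 18 — fails.
  Not every element is met, so the defendant fails to carry Stage I.2.
The analysis ends at Stage I.2; the plaintiff prevails on this issue.
— Issue II —
Stage II.1 (plaintiff, the preponderance of the evidence, weight exceeds 52): (d) 55 > 52 — meets.
  Stage II.1 is satisfied; the onus moves to the defendant.
Stage II.2 (defendant, the preponderance of the evidence, weight exceeds 52): (e) 48 ≤ 52 — fails.
  Not every element is met, so the defendant fails to carry Stage II.2.
The plaintiff prevails on this issue.
— Issue III —
Stage III.1 — burden on plaintiff; standard: the preponderance of the evidence (weight is at least 48).
    (f): 59 − 6 = 53 ≥ 48 [met]
    (g): 84 − 33 = 51 ≥ 48 [met]
  Stage III.1 is satisfied; the onus moves to the defendant.
Stage III.2 — burden on defendant; standard: the preponderance of the evidence (weight is at least 48).
    (h): 53 ≥ 48 [met]
  Stage III.2 is satisfied; the onus moves to the plaintiff.
Stage III.3 — burden on plaintiff; standard: the preponderance of the evidence (weight is at least 48).
    (i): 48 ≥ 48 [met]
    (j): 42 < 48 [not met]
  Not every element is met, so the plaintiff fails to carry Stage III.3.
The defendant prevails on this issue.
Per-issue: Issue I → plaintiff; Issue II → plaintiff; Issue III → defendant. The plaintiff must prevail on at least one issue; overall, the plaintiff prevails.

plaintiff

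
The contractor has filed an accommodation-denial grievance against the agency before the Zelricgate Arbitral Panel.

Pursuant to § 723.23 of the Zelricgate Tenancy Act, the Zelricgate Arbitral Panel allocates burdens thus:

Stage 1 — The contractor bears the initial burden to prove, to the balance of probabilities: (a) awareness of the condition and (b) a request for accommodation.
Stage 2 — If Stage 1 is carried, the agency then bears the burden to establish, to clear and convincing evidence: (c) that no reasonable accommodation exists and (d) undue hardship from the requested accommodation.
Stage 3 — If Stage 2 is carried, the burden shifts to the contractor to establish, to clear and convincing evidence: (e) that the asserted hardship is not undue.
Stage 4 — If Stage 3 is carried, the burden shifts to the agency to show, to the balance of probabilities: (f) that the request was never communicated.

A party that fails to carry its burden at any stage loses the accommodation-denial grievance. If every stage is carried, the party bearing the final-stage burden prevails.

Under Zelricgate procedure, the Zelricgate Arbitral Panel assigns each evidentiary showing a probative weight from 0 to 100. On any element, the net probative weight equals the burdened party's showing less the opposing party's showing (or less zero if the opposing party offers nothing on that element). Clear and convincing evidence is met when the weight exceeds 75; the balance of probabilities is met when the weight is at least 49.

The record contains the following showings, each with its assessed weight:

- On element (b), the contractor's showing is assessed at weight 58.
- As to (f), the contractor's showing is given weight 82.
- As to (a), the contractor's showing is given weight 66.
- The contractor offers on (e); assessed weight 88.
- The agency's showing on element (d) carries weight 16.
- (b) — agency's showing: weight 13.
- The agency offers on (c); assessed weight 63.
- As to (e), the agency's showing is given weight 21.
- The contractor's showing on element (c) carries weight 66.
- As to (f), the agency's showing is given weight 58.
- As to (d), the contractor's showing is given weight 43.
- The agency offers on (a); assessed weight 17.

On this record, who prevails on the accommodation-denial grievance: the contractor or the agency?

agency

Stage 1 (contractor, the balance of probabilities, weight is at least 49): (a) net 66−17=49 ≥ 49 — meets; (b) net 58−13=45 < 49 — fails.
  Stage 1 not carried; the contractor fails its burden.
So the agency prevails.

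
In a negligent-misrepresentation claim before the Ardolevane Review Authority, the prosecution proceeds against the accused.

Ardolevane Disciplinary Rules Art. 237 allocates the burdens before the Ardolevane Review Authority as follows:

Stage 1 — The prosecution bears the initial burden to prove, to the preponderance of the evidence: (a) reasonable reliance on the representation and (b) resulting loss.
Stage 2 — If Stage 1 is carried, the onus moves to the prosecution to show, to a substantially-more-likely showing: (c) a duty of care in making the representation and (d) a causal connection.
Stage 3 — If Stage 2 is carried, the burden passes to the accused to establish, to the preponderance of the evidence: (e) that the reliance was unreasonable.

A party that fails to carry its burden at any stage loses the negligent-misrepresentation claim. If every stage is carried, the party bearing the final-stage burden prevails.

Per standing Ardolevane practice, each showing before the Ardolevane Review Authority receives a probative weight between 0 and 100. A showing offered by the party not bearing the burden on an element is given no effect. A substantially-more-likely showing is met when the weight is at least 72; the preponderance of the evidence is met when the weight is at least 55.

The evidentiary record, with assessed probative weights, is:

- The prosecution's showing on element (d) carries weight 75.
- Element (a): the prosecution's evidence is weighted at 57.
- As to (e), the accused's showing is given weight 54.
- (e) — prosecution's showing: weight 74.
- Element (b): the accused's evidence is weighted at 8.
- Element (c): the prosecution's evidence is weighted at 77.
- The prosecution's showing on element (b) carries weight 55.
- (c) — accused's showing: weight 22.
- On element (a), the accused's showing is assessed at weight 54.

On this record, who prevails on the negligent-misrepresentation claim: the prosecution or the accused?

Stage 1 (prosecution, the preponderance of the evidence, weight is at least 55): (a) 57 (accused's 54 disregarded) ≥ 55 — meets; (b) 55 (accused's 8 disregarded) ≥ 55 — meets.
  Stage 1 carried; the burden remains with the prosecution.
Stage 2 (prosecution, a substantially-more-likely showing, weight is at least 72): (c) 77 (accused's 22 disregarded) ≥ 72 — meets; (d) 75 ≥ 72 — meets.
  All elements met. The burden passes to the accused.
Stage 3 (accused, the preponderance of the evidence, weight is at least 55): (e) 54 (prosecution's 74 disregarded) < 55 — fails.
  Stage 3 not carried; the accused fails its burden.
The analysis ends at Stage 3; the prosecution prevails.

prosecution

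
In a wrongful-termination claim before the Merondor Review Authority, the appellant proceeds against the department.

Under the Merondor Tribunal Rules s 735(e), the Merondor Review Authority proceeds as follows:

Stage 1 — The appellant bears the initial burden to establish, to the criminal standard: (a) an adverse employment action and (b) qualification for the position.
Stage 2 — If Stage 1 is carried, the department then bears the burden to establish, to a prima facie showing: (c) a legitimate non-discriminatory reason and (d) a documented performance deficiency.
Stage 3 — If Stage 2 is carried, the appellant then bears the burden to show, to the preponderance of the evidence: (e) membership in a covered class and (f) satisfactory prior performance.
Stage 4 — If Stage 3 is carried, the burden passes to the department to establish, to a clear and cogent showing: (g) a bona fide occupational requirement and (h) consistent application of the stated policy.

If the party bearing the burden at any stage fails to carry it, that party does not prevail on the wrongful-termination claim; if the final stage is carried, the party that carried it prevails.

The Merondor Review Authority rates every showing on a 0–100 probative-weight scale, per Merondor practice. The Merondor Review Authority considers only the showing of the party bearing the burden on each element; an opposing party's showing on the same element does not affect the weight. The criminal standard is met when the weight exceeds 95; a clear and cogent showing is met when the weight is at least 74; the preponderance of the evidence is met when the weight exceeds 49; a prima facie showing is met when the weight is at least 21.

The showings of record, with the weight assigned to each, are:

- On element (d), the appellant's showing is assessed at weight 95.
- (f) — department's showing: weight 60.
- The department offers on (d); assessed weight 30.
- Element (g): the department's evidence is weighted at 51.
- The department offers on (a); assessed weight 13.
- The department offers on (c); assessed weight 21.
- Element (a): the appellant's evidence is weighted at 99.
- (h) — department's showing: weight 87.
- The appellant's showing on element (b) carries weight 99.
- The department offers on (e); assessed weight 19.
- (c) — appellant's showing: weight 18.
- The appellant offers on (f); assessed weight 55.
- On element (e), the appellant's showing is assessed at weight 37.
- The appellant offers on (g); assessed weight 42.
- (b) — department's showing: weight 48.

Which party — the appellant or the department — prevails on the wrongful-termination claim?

department

At Stage 1 the appellant must meet the criminal standard (weight exceeds 95): on (a) the weight is 99 (the department's 13 is given no effect), which does exceed 95, so (a) meets the standard; on (b) the weight is 99 (the department's 48 is given no effect), which does exceed 95, so (b) meets the standard.
  Stage 1 carried; the burden shifts to the department.
At Stage 2 the department must meet a prima facie showing (weight is at least 21): on (c) the weight is 21 (the appellant's 18 is given no effect), which does reach 21, so (c) meets the standard; on (d) the weight is 30 (the appellant's 95 is given no effect), which does reach 21, so (d) meets the standard.
  Stage 2 is satisfied; the onus moves to the appellant.
At Stage 3 the appellant must meet the preponderance of the evidence (weight exceeds 49): on (e) the weight is 37 (the department's 19 is given no effect), which does not exceed 49, so (e) does not meet the standard; on (f) the weight is 55 (the department's 60 is given no effect), which does exceed 49, so (f) meets the standard.
  Stage 3 not carried; the appellant fails its burden.
The department prevails.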